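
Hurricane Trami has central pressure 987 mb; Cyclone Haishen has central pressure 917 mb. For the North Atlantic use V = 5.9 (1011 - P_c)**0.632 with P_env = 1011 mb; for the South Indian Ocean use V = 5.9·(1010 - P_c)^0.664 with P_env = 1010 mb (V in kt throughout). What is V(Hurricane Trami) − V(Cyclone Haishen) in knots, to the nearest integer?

-76 kt

Hurricane Trami: ΔP = 24; V ≈ 5.9 × 24^0.632 ≈ 43.97 kt.
Cyclone Haishen: ΔP = 93; V ≈ 5.9 × 93^0.664 ≈ 119.65 kt.
Difference ≈ 43.97 − 119.65 = -75.68 → -76 kt.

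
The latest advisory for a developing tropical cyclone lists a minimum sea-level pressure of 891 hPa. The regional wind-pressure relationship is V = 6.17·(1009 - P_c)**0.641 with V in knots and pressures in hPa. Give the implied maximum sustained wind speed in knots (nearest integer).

ΔP = 1009 − 891 = 118 hPa.
118^0.641 ≈ 21.285.
V ≈ 6.17 × 21.285 ≈ 131.3 kt.

131 kt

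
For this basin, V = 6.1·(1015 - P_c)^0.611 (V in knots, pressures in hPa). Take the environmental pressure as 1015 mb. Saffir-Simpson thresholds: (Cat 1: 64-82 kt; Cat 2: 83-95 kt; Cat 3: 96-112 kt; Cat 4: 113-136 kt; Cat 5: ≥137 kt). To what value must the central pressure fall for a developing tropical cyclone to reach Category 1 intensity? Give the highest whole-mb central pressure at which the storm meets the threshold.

Category 1 begins at V = 64 kt.
Required ΔP = (64/6.1)^(1/0.611) = 10.492^1.637 ≈ 46.86 mb.
P_c ≤ 1015 − 46.86 = 968.14, so the highest integer P_c is 968 mb.

968 mb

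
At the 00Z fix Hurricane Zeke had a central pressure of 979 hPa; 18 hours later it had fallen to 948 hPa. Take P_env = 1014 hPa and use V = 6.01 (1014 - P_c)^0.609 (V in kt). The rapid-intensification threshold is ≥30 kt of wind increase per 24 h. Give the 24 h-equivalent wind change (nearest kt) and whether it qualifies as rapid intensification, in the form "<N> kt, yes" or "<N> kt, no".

V₁: ΔP = 35, V ≈ 6.01 × 35^0.609 ≈ 52.39 kt.
V₂: ΔP = 66, V ≈ 6.01 × 66^0.609 ≈ 77.09 kt.
ΔV over 18 h = 24.70 kt → 24 h equivalent = 24.70 × 24/18 ≈ 32.93 kt.
33 kt ≥ 30 kt ⇒ rapid intensification.

33 kt, yes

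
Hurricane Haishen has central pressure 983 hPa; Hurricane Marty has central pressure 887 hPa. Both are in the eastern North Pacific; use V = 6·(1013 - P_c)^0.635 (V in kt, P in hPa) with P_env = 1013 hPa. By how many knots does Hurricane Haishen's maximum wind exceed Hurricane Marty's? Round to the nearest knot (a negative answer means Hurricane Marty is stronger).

Hurricane Haishen: ΔP = 30; V ≈ 6 × 30^0.635 ≈ 52.01 kt.
Hurricane Marty: ΔP = 126; V ≈ 6 × 126^0.635 ≈ 129.39 kt.
Difference ≈ 52.01 − 129.39 = -77.38 → -77 kt.

-77 kt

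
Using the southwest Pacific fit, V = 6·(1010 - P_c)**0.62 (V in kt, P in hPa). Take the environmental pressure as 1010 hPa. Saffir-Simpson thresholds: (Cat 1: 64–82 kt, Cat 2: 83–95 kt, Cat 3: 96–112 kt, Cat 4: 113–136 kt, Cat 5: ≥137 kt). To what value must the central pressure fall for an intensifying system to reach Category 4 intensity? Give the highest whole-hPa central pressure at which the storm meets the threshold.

896 hPa

Category 4 begins at V = 113 kt.
Required ΔP = (113/6)^(1/0.62) = 18.833^1.613 ≈ 113.85 hPa.
P_c ≤ 1010 − 113.85 = 896.15, so the highest integer P_c is 896 hPa.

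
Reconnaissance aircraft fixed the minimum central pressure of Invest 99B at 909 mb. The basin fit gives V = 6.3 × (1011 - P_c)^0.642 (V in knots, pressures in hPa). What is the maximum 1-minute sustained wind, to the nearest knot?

123 kt

ΔP = 1011 − 909 = 102 mb.
102^0.642 ≈ 19.477.
V ≈ 6.3 × 19.477 ≈ 122.7 kt.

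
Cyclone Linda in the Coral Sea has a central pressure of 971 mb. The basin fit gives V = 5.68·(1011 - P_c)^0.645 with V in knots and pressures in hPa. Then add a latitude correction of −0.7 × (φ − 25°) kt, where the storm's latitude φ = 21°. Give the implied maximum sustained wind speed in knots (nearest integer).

64 kt

ΔP = 1011 − 971 = 40 mb.
40^0.645 ≈ 10.798.
V ≈ 5.68 × 10.798 ≈ 61.3 kt.
Latitude correction: −0.7 × (21 − 25) = 2.8 kt.
Corrected V ≈ 64.1 kt → 64 kt.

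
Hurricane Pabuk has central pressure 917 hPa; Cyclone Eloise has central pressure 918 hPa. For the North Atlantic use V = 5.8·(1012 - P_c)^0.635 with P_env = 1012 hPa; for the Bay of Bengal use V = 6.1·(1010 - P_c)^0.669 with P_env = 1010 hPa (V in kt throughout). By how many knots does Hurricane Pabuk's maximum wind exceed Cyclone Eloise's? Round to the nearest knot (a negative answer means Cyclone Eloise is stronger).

Hurricane Pabuk: ΔP = 95; V ≈ 5.8 × 95^0.635 ≈ 104.54 kt.
Cyclone Eloise: ΔP = 92; V ≈ 6.1 × 92^0.669 ≈ 125.63 kt.
Difference ≈ 104.54 − 125.63 = -21.09 → -21 kt.

-21 kt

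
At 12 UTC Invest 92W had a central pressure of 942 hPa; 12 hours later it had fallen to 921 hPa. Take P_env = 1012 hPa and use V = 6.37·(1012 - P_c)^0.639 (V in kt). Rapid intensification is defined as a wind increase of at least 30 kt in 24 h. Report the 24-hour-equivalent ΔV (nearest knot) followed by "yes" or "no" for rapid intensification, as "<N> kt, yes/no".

35 kt, yes

V₁: ΔP = 70, V ≈ 6.37 × 70^0.639 ≈ 96.20 kt.
V₂: ΔP = 91, V ≈ 6.37 × 91^0.639 ≈ 113.75 kt.
ΔV over 12 h = 17.55 kt → 24 h equivalent = 17.55 × 24/12 ≈ 35.10 kt.
35 kt ≥ 30 kt ⇒ rapid intensification.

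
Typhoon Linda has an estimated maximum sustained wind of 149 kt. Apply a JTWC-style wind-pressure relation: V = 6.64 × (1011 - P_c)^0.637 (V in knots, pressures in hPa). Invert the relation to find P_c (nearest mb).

ΔP = (V / 6.64)^(1/0.637) = (149/6.64)^1.570.
149/6.64 = 22.440; 22.440^1.570 ≈ 132.10 mb.
P_c = 1011 − 132.10 = 878.90 ≈ 879 mb.

879 mb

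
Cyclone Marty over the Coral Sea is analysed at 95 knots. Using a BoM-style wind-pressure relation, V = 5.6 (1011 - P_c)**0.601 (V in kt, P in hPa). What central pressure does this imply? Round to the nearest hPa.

900 hPa

ΔP = (V / 5.6)^(1/0.601) = (95/5.6)^1.664.
95/5.6 = 16.964; 16.964^1.664 ≈ 111.13 hPa.
P_c = 1011 − 111.13 = 899.87 ≈ 900 hPa.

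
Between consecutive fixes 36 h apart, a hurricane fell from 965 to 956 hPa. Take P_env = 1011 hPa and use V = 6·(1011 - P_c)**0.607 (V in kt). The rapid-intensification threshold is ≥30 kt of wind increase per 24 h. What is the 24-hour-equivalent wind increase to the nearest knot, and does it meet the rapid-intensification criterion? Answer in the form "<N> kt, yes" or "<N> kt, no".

5 kt, no

V₁: ΔP = 46, V ≈ 6 × 46^0.607 ≈ 61.30 kt.
V₂: ΔP = 55, V ≈ 6 × 55^0.607 ≈ 68.32 kt.
ΔV over 36 h = 7.02 kt → 24 h equivalent = 7.02 × 24/36 ≈ 4.68 kt.
5 kt < 30 kt ⇒ not rapid intensification.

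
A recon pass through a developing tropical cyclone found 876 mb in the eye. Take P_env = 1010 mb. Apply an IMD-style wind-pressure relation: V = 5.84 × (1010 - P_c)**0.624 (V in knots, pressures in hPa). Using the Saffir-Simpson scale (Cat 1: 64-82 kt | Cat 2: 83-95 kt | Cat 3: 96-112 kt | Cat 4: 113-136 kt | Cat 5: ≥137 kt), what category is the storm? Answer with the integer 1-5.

4

ΔP = 1010 − 876 = 134 mb.
V ≈ 5.84 × 134^0.624 = 5.84 × 21.25 ≈ 124 kt.
124 kt falls in the Category 4 band.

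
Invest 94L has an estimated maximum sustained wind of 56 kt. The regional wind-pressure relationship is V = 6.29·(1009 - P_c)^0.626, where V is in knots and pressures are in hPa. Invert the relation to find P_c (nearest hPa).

976 hPa

ΔP = (V / 6.29)^(1/0.626) = (56/6.29)^1.597.
56/6.29 = 8.903; 8.903^1.597 ≈ 32.87 hPa.
P_c = 1009 − 32.87 = 976.13 ≈ 976 hPa.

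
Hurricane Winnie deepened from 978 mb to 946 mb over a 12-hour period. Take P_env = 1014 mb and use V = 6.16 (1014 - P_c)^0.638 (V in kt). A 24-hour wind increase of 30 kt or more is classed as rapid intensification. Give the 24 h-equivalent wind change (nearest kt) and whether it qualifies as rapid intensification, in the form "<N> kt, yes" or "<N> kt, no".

V₁: ΔP = 36, V ≈ 6.16 × 36^0.638 ≈ 60.60 kt.
V₂: ΔP = 68, V ≈ 6.16 × 68^0.638 ≈ 90.93 kt.
ΔV over 12 h = 30.33 kt → 24 h equivalent = 30.33 × 24/12 ≈ 60.66 kt.
61 kt ≥ 30 kt ⇒ rapid intensification.

61 kt, yes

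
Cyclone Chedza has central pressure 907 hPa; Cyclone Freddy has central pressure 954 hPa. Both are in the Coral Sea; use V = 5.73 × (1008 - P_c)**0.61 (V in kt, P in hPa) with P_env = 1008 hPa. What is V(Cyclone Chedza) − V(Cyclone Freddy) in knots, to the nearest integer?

Cyclone Chedza: ΔP = 101; V ≈ 5.73 × 101^0.61 ≈ 95.67 kt.
Cyclone Freddy: ΔP = 54; V ≈ 5.73 × 54^0.61 ≈ 65.30 kt.
Difference ≈ 95.67 − 65.30 = 30.37 → 30 kt.

30 kt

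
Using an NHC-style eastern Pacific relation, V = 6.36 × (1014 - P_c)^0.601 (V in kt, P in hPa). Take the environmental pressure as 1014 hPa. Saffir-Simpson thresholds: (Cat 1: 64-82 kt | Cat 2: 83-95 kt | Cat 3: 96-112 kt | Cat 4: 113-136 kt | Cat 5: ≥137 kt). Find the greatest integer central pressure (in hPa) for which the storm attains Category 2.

942 hPa

Category 2 begins at V = 83 kt.
Required ΔP = (83/6.36)^(1/0.601) = 13.050^1.664 ≈ 71.82 hPa.
P_c ≤ 1014 − 71.82 = 942.18, so the highest integer P_c is 942 hPa.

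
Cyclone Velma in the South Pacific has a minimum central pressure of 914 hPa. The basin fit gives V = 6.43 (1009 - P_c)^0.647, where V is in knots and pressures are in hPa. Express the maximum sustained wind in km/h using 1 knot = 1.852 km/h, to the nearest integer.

ΔP = 1009 − 914 = 95 hPa.
V ≈ 6.43 × 95^0.647 = 6.43 × 19.037 ≈ 122.405 kt.
122.405 × 1.852 ≈ 226.69 km/h → 227 km/h.

227 km/h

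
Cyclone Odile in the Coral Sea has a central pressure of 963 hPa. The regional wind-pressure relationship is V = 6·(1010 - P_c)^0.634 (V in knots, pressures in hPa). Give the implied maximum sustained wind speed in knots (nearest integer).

ΔP = 1010 − 963 = 47 hPa.
47^0.634 ≈ 11.484.
V ≈ 6 × 11.484 ≈ 68.9 kt.

69 kt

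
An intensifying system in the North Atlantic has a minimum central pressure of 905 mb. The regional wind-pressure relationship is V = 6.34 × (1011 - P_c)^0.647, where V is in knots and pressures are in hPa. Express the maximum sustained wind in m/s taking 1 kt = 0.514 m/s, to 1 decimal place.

66.6 m/s

ΔP = 1011 − 905 = 106 mb.
V ≈ 6.34 × 106^0.647 = 6.34 × 20.435 ≈ 129.557 kt.
129.557 × 0.514 ≈ 66.59 m/s → 66.6 m/s.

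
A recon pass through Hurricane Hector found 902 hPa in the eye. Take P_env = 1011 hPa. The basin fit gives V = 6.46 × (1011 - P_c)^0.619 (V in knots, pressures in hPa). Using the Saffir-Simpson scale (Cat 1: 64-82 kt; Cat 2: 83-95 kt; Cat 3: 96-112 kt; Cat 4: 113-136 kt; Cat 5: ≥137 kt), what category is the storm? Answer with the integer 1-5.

4

ΔP = 1011 − 902 = 109 hPa.
V ≈ 6.46 × 109^0.619 = 6.46 × 18.25 ≈ 118 kt.
118 kt falls in the Category 4 band.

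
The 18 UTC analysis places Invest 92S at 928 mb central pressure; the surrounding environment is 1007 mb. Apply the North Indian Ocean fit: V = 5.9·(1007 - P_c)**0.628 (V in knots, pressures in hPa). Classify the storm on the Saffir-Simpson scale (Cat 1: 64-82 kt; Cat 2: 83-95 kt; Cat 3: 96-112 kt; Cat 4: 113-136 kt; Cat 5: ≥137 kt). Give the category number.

ΔP = 1007 − 928 = 79 mb.
V ≈ 5.9 × 79^0.628 = 5.9 × 15.55 ≈ 92 kt.
92 kt falls in the Category 2 band.

2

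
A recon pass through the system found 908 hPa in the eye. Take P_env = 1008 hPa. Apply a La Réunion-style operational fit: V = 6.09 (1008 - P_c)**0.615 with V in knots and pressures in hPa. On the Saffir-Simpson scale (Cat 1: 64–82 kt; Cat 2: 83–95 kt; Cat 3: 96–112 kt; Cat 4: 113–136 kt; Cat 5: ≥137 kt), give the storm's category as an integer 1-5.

3

ΔP = 1008 − 908 = 100 hPa.
V ≈ 6.09 × 100^0.615 = 6.09 × 16.98 ≈ 103 kt.
103 kt falls in the Category 3 band.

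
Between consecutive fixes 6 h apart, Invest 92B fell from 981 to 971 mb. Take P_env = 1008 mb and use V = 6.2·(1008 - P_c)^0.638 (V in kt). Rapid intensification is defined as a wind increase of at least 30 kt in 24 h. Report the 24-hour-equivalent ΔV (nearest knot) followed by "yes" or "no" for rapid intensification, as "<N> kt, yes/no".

V₁: ΔP = 27, V ≈ 6.2 × 27^0.638 ≈ 50.77 kt.
V₂: ΔP = 37, V ≈ 6.2 × 37^0.638 ≈ 62.07 kt.
ΔV over 6 h = 11.30 kt → 24 h equivalent = 11.30 × 24/6 ≈ 45.20 kt.
45 kt ≥ 30 kt ⇒ rapid intensification.

45 kt, yes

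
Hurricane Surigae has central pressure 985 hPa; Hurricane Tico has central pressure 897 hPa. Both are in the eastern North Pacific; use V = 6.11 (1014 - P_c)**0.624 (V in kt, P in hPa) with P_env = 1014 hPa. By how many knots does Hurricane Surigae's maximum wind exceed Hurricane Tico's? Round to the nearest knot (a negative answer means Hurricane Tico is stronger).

Hurricane Surigae: ΔP = 29; V ≈ 6.11 × 29^0.624 ≈ 49.95 kt.
Hurricane Tico: ΔP = 117; V ≈ 6.11 × 117^0.624 ≈ 119.29 kt.
Difference ≈ 49.95 − 119.29 = -69.34 → -69 kt.

-69 kt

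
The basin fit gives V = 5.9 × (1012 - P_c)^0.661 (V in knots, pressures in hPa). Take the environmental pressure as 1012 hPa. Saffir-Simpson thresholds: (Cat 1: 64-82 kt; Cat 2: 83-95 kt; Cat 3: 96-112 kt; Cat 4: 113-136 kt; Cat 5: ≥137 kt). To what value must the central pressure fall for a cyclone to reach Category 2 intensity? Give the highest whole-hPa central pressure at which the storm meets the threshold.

Category 2 begins at V = 83 kt.
Required ΔP = (83/5.9)^(1/0.661) = 14.068^1.513 ≈ 54.59 hPa.
P_c ≤ 1012 − 54.59 = 957.41, so the highest integer P_c is 957 hPa.

957 hPa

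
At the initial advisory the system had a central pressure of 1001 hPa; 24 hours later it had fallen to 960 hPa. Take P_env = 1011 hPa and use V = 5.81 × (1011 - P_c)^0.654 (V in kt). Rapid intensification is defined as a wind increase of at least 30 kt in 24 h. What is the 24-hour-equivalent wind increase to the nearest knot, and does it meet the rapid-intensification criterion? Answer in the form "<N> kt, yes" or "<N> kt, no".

V₁: ΔP = 10, V ≈ 5.81 × 10^0.654 ≈ 26.19 kt.
V₂: ΔP = 51, V ≈ 5.81 × 51^0.654 ≈ 76.02 kt.
ΔV over 24 h = 49.83 kt → 24 h equivalent = 49.83 × 24/24 ≈ 49.83 kt.
50 kt ≥ 30 kt ⇒ rapid intensification.

50 kt, yes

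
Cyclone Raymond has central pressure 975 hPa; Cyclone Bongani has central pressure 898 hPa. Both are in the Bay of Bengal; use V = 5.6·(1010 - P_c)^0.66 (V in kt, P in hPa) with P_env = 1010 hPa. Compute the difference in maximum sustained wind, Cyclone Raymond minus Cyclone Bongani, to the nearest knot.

-68 kt

Cyclone Raymond: ΔP = 35; V ≈ 5.6 × 35^0.66 ≈ 58.52 kt.
Cyclone Bongani: ΔP = 112; V ≈ 5.6 × 112^0.66 ≈ 126.09 kt.
Difference ≈ 58.52 − 126.09 = -67.57 → -68 kt.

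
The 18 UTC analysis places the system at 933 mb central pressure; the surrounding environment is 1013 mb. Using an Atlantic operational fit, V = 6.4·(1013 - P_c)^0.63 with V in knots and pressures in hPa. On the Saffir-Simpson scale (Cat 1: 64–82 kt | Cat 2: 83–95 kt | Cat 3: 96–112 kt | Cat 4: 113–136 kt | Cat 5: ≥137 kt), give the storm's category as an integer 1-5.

3

ΔP = 1013 − 933 = 80 mb.
V ≈ 6.4 × 80^0.63 = 6.4 × 15.81 ≈ 101 kt.
101 kt falls in the Category 3 band.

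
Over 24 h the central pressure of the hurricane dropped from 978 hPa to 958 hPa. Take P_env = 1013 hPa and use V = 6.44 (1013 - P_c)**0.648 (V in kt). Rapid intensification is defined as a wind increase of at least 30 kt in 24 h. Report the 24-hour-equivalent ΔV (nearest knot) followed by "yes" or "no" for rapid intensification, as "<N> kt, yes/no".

22 kt, no

V₁: ΔP = 35, V ≈ 6.44 × 35^0.648 ≈ 64.48 kt.
V₂: ΔP = 55, V ≈ 6.44 × 55^0.648 ≈ 86.43 kt.
ΔV over 24 h = 21.95 kt → 24 h equivalent = 21.95 × 24/24 ≈ 21.95 kt.
22 kt < 30 kt ⇒ not rapid intensification.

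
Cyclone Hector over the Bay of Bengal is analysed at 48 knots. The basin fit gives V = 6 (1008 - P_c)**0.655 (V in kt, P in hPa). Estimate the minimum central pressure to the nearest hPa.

ΔP = (V / 6)^(1/0.655) = (48/6)^1.527.
48/6 = 8.000; 8.000^1.527 ≈ 23.92 hPa.
P_c = 1008 − 23.92 = 984.08 ≈ 984 hPa.

984 hPa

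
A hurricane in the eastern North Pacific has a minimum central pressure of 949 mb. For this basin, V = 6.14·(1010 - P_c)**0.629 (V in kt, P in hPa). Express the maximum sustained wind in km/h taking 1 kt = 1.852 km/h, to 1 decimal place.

150.9 km/h

ΔP = 1010 − 949 = 61 mb.
V ≈ 6.14 × 61^0.629 = 6.14 × 13.273 ≈ 81.497 kt.
81.497 × 1.852 ≈ 150.93 km/h → 150.9 km/h.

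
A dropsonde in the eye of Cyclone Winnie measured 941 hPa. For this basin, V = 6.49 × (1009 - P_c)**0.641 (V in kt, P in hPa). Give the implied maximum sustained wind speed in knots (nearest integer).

ΔP = 1009 − 941 = 68 hPa.
68^0.641 ≈ 14.950.
V ≈ 6.49 × 14.950 ≈ 97.0 kt.

97 kt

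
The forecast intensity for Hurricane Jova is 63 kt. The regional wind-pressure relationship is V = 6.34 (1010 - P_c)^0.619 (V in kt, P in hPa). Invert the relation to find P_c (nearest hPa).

ΔP = (V / 6.34)^(1/0.619) = (63/6.34)^1.616.
63/6.34 = 9.937; 9.937^1.616 ≈ 40.84 hPa.
P_c = 1010 − 40.84 = 969.16 ≈ 969 hPa.

969 hPa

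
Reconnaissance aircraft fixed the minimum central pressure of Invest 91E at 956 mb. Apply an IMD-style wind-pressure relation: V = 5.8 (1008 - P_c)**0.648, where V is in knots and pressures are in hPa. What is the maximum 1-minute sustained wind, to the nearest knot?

75 kt

ΔP = 1008 − 956 = 52 mb.
52^0.648 ≈ 12.941.
V ≈ 5.8 × 12.941 ≈ 75.1 kt.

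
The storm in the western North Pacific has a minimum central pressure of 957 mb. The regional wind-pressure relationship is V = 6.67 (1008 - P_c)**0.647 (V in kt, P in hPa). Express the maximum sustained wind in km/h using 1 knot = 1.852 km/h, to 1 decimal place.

157.2 km/h

ΔP = 1008 − 957 = 51 mb.
V ≈ 6.67 × 51^0.647 = 6.67 × 12.729 ≈ 84.903 kt.
84.903 × 1.852 ≈ 157.24 km/h → 157.2 km/h.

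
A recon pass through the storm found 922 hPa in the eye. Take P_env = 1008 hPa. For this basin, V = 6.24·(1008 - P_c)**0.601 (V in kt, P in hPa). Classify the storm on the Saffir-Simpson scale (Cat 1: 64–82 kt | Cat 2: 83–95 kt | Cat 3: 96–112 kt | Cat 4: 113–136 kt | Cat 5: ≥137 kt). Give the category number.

2

ΔP = 1008 − 922 = 86 hPa.
V ≈ 6.24 × 86^0.601 = 6.24 × 14.54 ≈ 91 kt.
91 kt falls in the Category 2 band.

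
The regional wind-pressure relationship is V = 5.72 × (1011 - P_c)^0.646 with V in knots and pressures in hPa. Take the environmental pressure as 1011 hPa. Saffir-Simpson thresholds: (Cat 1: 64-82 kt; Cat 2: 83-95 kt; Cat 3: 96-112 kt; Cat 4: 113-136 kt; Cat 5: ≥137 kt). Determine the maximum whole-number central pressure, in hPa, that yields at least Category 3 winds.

Category 3 begins at V = 96 kt.
Required ΔP = (96/5.72)^(1/0.646) = 16.783^1.548 ≈ 78.72 hPa.
P_c ≤ 1011 − 78.72 = 932.28, so the highest integer P_c is 932 hPa.

932 hPa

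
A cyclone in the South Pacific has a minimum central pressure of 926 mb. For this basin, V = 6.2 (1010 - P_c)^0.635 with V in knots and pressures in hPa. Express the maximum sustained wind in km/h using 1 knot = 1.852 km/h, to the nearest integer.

ΔP = 1010 − 926 = 84 mb.
V ≈ 6.2 × 84^0.635 = 6.2 × 16.669 ≈ 103.350 kt.
103.350 × 1.852 ≈ 191.40 km/h → 191 km/h.

191 km/h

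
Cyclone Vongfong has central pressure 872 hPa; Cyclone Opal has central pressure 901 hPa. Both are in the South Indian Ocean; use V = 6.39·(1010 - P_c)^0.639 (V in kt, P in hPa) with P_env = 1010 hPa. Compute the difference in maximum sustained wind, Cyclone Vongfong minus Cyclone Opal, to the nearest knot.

Cyclone Vongfong: ΔP = 138; V ≈ 6.39 × 138^0.639 ≈ 148.90 kt.
Cyclone Opal: ΔP = 109; V ≈ 6.39 × 109^0.639 ≈ 128.06 kt.
Difference ≈ 148.90 − 128.06 = 20.84 → 21 kt.

21 kt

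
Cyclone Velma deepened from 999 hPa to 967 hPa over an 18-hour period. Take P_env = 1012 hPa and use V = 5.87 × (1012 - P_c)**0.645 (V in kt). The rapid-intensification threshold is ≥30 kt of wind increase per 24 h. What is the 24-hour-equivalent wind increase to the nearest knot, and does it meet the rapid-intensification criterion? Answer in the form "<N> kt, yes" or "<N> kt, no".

V₁: ΔP = 13, V ≈ 5.87 × 13^0.645 ≈ 30.70 kt.
V₂: ΔP = 45, V ≈ 5.87 × 45^0.645 ≈ 68.38 kt.
ΔV over 18 h = 37.68 kt → 24 h equivalent = 37.68 × 24/18 ≈ 50.24 kt.
50 kt ≥ 30 kt ⇒ rapid intensification.

50 kt, yes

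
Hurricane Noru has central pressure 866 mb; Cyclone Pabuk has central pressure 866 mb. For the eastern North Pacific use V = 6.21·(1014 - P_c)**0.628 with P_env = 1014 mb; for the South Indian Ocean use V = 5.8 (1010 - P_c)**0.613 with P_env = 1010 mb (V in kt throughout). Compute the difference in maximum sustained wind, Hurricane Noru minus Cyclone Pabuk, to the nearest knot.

21 kt

Hurricane Noru: ΔP = 148; V ≈ 6.21 × 148^0.628 ≈ 143.22 kt.
Cyclone Pabuk: ΔP = 144; V ≈ 5.8 × 144^0.613 ≈ 122.04 kt.
Difference ≈ 143.22 − 122.04 = 21.18 → 21 kt.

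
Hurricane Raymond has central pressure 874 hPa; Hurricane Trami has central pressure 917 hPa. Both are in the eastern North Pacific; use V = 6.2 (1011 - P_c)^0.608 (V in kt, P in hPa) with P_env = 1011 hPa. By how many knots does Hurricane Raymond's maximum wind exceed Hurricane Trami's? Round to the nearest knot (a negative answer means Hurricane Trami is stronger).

25 kt

Hurricane Raymond: ΔP = 137; V ≈ 6.2 × 137^0.608 ≈ 123.46 kt.
Hurricane Trami: ΔP = 94; V ≈ 6.2 × 94^0.608 ≈ 98.19 kt.
Difference ≈ 123.46 − 98.19 = 25.27 → 25 kt.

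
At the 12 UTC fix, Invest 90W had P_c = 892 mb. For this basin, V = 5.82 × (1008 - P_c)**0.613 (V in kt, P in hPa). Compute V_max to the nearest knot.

ΔP = 1008 − 892 = 116 mb.
116^0.613 ≈ 18.429.
V ≈ 5.82 × 18.429 ≈ 107.3 kt.

107 kt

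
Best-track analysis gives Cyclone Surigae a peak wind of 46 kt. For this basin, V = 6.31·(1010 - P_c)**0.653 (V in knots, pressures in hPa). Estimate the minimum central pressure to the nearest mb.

ΔP = (V / 6.31)^(1/0.653) = (46/6.31)^1.531.
46/6.31 = 7.290; 7.290^1.531 ≈ 20.95 mb.
P_c = 1010 − 20.95 = 989.05 ≈ 989 mb.

989 mb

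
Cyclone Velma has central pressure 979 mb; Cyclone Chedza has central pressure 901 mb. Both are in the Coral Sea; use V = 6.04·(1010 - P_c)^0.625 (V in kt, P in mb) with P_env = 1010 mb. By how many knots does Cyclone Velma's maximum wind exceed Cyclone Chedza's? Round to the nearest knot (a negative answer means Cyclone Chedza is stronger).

-62 kt

Cyclone Velma: ΔP = 31; V ≈ 6.04 × 31^0.625 ≈ 51.66 kt.
Cyclone Chedza: ΔP = 109; V ≈ 6.04 × 109^0.625 ≈ 113.35 kt.
Difference ≈ 51.66 − 113.35 = -61.69 → -62 kt.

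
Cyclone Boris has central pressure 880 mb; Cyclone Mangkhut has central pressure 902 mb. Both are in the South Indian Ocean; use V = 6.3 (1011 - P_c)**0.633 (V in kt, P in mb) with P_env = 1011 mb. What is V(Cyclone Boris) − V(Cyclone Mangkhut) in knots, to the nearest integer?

15 kt

Cyclone Boris: ΔP = 131; V ≈ 6.3 × 131^0.633 ≈ 137.90 kt.
Cyclone Mangkhut: ΔP = 109; V ≈ 6.3 × 109^0.633 ≈ 122.75 kt.
Difference ≈ 137.90 − 122.75 = 15.15 → 15 kt.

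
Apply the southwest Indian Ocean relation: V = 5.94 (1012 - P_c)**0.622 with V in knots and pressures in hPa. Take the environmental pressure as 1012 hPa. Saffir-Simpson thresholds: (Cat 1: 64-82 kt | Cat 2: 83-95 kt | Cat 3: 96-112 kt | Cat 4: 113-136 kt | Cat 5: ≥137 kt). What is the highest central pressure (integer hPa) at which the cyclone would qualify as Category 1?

Category 1 begins at V = 64 kt.
Required ΔP = (64/5.94)^(1/0.622) = 10.774^1.608 ≈ 45.69 hPa.
P_c ≤ 1012 − 45.69 = 966.31, so the highest integer P_c is 966 hPa.

966 hPa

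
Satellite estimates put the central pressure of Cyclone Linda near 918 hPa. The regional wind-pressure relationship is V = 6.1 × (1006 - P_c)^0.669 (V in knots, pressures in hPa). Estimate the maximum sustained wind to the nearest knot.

122 kt

ΔP = 1006 − 918 = 88 hPa.
88^0.669 ≈ 19.992.
V ≈ 6.1 × 19.992 ≈ 122.0 kt.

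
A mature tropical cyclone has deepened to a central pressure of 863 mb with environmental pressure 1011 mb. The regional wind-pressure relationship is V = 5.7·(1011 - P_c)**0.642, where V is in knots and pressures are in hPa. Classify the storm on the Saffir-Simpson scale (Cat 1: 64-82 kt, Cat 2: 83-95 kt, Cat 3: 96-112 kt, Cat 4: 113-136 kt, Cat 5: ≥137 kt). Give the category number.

5

ΔP = 1011 − 863 = 148 mb.
V ≈ 5.7 × 148^0.642 = 5.7 × 24.73 ≈ 141 kt.
141 kt falls in the Category 5 band.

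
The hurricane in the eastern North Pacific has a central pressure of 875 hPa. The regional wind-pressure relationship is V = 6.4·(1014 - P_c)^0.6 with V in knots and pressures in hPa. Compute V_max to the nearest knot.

124 kt

ΔP = 1014 − 875 = 139 hPa.
139^0.6 ≈ 19.311.
V ≈ 6.4 × 19.311 ≈ 123.6 kt.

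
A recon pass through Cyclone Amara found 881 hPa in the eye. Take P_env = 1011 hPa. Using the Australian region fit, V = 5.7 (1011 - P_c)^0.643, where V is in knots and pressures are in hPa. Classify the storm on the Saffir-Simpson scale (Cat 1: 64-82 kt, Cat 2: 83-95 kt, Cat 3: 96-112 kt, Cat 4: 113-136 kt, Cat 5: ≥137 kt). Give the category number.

ΔP = 1011 − 881 = 130 hPa.
V ≈ 5.7 × 130^0.643 = 5.7 × 22.87 ≈ 130 kt.
130 kt falls in the Category 4 band.

4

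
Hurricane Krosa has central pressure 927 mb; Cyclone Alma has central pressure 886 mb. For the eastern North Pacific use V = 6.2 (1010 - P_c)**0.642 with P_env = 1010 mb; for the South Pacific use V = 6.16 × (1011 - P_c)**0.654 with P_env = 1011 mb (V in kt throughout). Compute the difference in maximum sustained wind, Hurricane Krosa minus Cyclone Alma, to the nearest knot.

-39 kt

Hurricane Krosa: ΔP = 83; V ≈ 6.2 × 83^0.642 ≈ 105.79 kt.
Cyclone Alma: ΔP = 125; V ≈ 6.16 × 125^0.654 ≈ 144.86 kt.
Difference ≈ 105.79 − 144.86 = -39.07 → -39 kt.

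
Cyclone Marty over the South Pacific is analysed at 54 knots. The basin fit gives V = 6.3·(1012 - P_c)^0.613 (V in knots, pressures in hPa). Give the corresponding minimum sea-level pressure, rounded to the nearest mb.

979 mb

ΔP = (V / 6.3)^(1/0.613) = (54/6.3)^1.631.
54/6.3 = 8.571; 8.571^1.631 ≈ 33.27 mb.
P_c = 1012 − 33.27 = 978.73 ≈ 979 mb.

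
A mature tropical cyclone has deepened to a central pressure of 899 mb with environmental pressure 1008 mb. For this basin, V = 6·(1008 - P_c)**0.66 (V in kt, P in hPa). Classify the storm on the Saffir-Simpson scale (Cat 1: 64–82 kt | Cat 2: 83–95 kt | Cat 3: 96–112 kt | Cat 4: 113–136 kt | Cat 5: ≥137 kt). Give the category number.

ΔP = 1008 − 899 = 109 mb.
V ≈ 6 × 109^0.66 = 6 × 22.12 ≈ 133 kt.
133 kt falls in the Category 4 band.

4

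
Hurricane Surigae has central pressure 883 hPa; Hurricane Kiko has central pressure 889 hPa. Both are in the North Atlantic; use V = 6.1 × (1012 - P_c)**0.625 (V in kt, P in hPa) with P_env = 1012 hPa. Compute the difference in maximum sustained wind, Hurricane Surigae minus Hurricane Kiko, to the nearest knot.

4 kt

Hurricane Surigae: ΔP = 129; V ≈ 6.1 × 129^0.625 ≈ 127.19 kt.
Hurricane Kiko: ΔP = 123; V ≈ 6.1 × 123^0.625 ≈ 123.46 kt.
Difference ≈ 127.19 − 123.46 = 3.73 → 4 kt.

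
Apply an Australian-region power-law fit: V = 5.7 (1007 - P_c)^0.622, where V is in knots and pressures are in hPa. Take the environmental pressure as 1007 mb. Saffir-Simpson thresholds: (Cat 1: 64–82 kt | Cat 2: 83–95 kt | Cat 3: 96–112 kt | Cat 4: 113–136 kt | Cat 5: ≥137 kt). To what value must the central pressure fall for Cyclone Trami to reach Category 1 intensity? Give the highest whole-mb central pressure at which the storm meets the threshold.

958 mb

Category 1 begins at V = 64 kt.
Required ΔP = (64/5.7)^(1/0.622) = 11.228^1.608 ≈ 48.82 mb.
P_c ≤ 1007 − 48.82 = 958.18, so the highest integer P_c is 958 mb.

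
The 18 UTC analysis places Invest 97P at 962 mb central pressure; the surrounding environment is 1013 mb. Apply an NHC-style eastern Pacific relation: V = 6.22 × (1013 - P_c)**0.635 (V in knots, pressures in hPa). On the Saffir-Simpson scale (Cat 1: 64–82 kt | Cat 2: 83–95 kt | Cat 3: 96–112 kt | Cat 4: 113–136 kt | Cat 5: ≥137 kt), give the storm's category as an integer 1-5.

1

ΔP = 1013 − 962 = 51 mb.
V ≈ 6.22 × 51^0.635 = 6.22 × 12.14 ≈ 76 kt.
76 kt falls in the Category 1 band.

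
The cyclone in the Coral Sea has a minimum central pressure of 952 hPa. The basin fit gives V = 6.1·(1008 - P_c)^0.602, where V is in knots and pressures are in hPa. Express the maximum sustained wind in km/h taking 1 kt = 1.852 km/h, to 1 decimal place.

127.5 km/h

ΔP = 1008 − 952 = 56 hPa.
V ≈ 6.1 × 56^0.602 = 6.1 × 11.283 ≈ 68.824 kt.
68.824 × 1.852 ≈ 127.46 km/h → 127.5 km/h.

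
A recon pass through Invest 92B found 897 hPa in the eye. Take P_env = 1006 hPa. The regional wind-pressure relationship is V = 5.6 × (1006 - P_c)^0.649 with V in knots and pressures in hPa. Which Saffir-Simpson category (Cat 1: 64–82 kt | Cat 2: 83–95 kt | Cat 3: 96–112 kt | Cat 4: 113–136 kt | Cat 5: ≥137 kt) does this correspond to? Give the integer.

ΔP = 1006 − 897 = 109 hPa.
V ≈ 5.6 × 109^0.649 = 5.6 × 21.00 ≈ 118 kt.
118 kt falls in the Category 4 band.

4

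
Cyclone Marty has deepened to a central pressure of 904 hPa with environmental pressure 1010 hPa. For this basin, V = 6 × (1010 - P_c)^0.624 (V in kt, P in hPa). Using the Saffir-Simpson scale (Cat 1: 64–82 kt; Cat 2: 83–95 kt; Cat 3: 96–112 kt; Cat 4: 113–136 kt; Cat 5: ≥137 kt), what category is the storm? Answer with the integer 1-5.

3

ΔP = 1010 − 904 = 106 hPa.
V ≈ 6 × 106^0.624 = 6 × 18.36 ≈ 110 kt.
110 kt falls in the Category 3 band.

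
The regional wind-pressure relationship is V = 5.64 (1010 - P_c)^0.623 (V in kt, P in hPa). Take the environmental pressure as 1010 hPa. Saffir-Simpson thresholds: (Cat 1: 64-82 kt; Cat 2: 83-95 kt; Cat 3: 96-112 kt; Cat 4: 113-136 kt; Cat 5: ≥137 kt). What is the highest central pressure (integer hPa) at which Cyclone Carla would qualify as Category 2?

935 hPa

Category 2 begins at V = 83 kt.
Required ΔP = (83/5.64)^(1/0.623) = 14.716^1.605 ≈ 74.90 hPa.
P_c ≤ 1010 − 74.90 = 935.10, so the highest integer P_c is 935 hPa.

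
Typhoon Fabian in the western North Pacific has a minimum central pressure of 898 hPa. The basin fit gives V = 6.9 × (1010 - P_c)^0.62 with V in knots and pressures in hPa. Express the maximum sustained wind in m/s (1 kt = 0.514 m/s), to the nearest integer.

ΔP = 1010 − 898 = 112 hPa.
V ≈ 6.9 × 112^0.62 = 6.9 × 18.643 ≈ 128.637 kt.
128.637 × 0.514 ≈ 66.12 m/s → 66 m/s.

66 m/s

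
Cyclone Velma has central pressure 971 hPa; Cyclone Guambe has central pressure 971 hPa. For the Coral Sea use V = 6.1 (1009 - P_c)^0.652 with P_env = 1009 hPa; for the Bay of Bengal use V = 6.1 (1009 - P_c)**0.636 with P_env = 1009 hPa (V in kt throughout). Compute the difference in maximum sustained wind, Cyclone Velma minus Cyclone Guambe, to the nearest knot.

4 kt

Cyclone Velma: ΔP = 38; V ≈ 6.1 × 38^0.652 ≈ 65.37 kt.
Cyclone Guambe: ΔP = 38; V ≈ 6.1 × 38^0.636 ≈ 61.67 kt.
Difference ≈ 65.37 − 61.67 = 3.70 → 4 kt.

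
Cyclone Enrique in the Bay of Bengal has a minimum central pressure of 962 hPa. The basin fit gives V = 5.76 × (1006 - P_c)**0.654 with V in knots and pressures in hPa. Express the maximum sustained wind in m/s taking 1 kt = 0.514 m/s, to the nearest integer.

ΔP = 1006 − 962 = 44 hPa.
V ≈ 5.76 × 44^0.654 = 5.76 × 11.880 ≈ 68.429 kt.
68.429 × 0.514 ≈ 35.17 m/s → 35 m/s.

35 m/s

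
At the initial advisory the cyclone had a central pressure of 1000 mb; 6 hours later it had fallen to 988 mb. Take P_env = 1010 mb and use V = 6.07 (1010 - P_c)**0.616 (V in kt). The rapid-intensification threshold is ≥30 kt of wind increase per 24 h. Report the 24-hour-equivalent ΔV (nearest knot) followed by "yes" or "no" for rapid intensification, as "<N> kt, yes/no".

V₁: ΔP = 10, V ≈ 6.07 × 10^0.616 ≈ 25.07 kt.
V₂: ΔP = 22, V ≈ 6.07 × 22^0.616 ≈ 40.75 kt.
ΔV over 6 h = 15.68 kt → 24 h equivalent = 15.68 × 24/6 ≈ 62.72 kt.
63 kt ≥ 30 kt ⇒ rapid intensification.

63 kt, yes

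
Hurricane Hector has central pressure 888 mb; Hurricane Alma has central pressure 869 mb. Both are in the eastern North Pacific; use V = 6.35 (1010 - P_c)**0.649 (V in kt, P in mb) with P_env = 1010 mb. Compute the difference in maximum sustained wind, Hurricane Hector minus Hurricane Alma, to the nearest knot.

Hurricane Hector: ΔP = 122; V ≈ 6.35 × 122^0.649 ≈ 143.49 kt.
Hurricane Alma: ΔP = 141; V ≈ 6.35 × 141^0.649 ≈ 157.62 kt.
Difference ≈ 143.49 − 157.62 = -14.13 → -14 kt.

-14 kt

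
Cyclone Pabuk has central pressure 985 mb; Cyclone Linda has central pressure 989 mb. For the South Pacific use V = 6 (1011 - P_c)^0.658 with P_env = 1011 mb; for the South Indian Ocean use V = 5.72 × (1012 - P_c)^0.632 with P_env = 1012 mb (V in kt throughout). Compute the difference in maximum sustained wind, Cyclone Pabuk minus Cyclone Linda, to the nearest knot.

Cyclone Pabuk: ΔP = 26; V ≈ 6 × 26^0.658 ≈ 51.19 kt.
Cyclone Linda: ΔP = 23; V ≈ 5.72 × 23^0.632 ≈ 41.50 kt.
Difference ≈ 51.19 − 41.50 = 9.69 → 10 kt.

10 kt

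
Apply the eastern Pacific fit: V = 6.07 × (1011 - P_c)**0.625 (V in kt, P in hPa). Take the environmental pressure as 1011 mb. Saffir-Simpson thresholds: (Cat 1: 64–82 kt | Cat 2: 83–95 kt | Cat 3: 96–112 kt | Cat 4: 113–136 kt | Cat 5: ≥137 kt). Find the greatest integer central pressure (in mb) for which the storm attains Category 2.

Category 2 begins at V = 83 kt.
Required ΔP = (83/6.07)^(1/0.625) = 13.674^1.600 ≈ 65.68 mb.
P_c ≤ 1011 − 65.68 = 945.32, so the highest integer P_c is 945 mb.

945 mb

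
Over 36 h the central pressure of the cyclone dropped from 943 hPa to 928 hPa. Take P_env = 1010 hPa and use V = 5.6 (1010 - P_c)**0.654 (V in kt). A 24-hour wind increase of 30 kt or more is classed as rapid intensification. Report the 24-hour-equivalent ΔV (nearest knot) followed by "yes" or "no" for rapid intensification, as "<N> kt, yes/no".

V₁: ΔP = 67, V ≈ 5.6 × 67^0.654 ≈ 87.59 kt.
V₂: ΔP = 82, V ≈ 5.6 × 82^0.654 ≈ 99.96 kt.
ΔV over 36 h = 12.37 kt → 24 h equivalent = 12.37 × 24/36 ≈ 8.25 kt.
8 kt < 30 kt ⇒ not rapid intensification.

8 kt, no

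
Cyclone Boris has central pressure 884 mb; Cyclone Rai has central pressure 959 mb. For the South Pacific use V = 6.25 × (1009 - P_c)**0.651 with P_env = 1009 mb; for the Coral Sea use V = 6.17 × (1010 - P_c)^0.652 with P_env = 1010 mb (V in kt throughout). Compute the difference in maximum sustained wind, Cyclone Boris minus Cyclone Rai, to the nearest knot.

65 kt

Cyclone Boris: ΔP = 125; V ≈ 6.25 × 125^0.651 ≈ 144.87 kt.
Cyclone Rai: ΔP = 51; V ≈ 6.17 × 51^0.652 ≈ 80.10 kt.
Difference ≈ 144.87 − 80.10 = 64.77 → 65 kt.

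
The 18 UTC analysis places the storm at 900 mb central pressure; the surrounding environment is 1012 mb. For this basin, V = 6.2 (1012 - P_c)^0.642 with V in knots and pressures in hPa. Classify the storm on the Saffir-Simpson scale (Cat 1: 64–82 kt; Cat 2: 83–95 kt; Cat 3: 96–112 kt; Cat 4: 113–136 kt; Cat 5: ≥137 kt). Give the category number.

4

ΔP = 1012 − 900 = 112 mb.
V ≈ 6.2 × 112^0.642 = 6.2 × 20.68 ≈ 128 kt.
128 kt falls in the Category 4 band.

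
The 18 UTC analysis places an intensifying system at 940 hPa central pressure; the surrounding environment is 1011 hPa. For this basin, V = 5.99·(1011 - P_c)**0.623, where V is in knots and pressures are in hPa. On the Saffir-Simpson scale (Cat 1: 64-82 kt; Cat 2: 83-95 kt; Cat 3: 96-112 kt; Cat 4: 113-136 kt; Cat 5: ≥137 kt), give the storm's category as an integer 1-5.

ΔP = 1011 − 940 = 71 hPa.
V ≈ 5.99 × 71^0.623 = 5.99 × 14.23 ≈ 85 kt.
85 kt falls in the Category 2 band.

2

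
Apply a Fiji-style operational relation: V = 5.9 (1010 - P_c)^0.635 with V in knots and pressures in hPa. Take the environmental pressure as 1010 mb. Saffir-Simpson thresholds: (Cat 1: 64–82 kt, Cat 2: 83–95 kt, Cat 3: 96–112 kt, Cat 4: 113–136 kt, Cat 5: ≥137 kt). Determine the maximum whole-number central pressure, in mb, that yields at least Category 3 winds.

Category 3 begins at V = 96 kt.
Required ΔP = (96/5.9)^(1/0.635) = 16.271^1.575 ≈ 80.86 mb.
P_c ≤ 1010 − 80.86 = 929.14, so the highest integer P_c is 929 mb.

929 mb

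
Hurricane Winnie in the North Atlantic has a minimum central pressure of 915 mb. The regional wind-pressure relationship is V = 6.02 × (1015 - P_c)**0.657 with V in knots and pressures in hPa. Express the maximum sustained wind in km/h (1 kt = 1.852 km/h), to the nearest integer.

230 km/h

ΔP = 1015 − 915 = 100 mb.
V ≈ 6.02 × 100^0.657 = 6.02 × 20.606 ≈ 124.050 kt.
124.050 × 1.852 ≈ 229.74 km/h → 230 km/h.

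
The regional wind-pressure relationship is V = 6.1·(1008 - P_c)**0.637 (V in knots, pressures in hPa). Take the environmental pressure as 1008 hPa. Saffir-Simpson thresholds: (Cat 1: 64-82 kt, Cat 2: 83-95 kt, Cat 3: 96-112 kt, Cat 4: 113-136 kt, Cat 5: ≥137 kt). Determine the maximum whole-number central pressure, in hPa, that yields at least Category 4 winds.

Category 4 begins at V = 113 kt.
Required ΔP = (113/6.1)^(1/0.637) = 18.525^1.570 ≈ 97.77 hPa.
P_c ≤ 1008 − 97.77 = 910.23, so the highest integer P_c is 910 hPa.

910 hPa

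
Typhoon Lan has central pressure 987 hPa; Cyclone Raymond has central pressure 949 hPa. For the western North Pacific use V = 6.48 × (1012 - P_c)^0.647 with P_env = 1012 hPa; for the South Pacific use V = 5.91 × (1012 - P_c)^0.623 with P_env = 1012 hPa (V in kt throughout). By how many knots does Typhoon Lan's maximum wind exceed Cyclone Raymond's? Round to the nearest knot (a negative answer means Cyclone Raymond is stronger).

Typhoon Lan: ΔP = 25; V ≈ 6.48 × 25^0.647 ≈ 52.00 kt.
Cyclone Raymond: ΔP = 63; V ≈ 5.91 × 63^0.623 ≈ 78.09 kt.
Difference ≈ 52.00 − 78.09 = -26.09 → -26 kt.

-26 kt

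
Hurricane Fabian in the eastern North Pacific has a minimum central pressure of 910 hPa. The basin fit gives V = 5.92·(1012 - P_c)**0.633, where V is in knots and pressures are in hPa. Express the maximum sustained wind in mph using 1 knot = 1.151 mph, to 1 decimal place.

ΔP = 1012 − 910 = 102 hPa.
V ≈ 5.92 × 102^0.633 = 5.92 × 18.683 ≈ 110.603 kt.
110.603 × 1.151 ≈ 127.30 mph → 127.3 mph.

127.3 mph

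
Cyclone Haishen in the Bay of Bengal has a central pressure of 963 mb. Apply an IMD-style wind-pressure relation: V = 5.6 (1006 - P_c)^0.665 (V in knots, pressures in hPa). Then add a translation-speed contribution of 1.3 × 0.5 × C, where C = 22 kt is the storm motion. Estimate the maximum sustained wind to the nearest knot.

83 kt

ΔP = 1006 − 963 = 43 mb.
43^0.665 ≈ 12.197.
V ≈ 5.6 × 12.197 ≈ 68.3 kt.
Translation term: 1.3 × 0.5 × 22 = 14.3 kt.
Corrected V ≈ 82.6 kt → 83 kt.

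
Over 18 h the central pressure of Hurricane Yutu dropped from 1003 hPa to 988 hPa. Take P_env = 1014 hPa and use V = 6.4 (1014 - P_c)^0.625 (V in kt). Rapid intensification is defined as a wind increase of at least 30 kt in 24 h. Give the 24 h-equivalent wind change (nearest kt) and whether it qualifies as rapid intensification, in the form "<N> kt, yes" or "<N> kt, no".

V₁: ΔP = 11, V ≈ 6.4 × 11^0.625 ≈ 28.65 kt.
V₂: ΔP = 26, V ≈ 6.4 × 26^0.625 ≈ 49.04 kt.
ΔV over 18 h = 20.39 kt → 24 h equivalent = 20.39 × 24/18 ≈ 27.19 kt.
27 kt < 30 kt ⇒ not rapid intensification.

27 kt, no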